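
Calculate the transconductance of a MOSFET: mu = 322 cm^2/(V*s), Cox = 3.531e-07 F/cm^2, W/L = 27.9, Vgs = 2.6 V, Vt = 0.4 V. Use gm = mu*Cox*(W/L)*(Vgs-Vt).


Step 1: Vov = Vgs - Vt = 2.6 - 0.4 = 2.2 V
Step 2: gm = mu * Cox * (W/L) * Vov
Step 3: gm = 322 * 3.531e-07 * 27.9 * 2.2 = 6.98e-03 S

6.98e-03


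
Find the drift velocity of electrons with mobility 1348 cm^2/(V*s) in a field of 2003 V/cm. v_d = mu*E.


Step 1: v_d = mu * E
Step 2: v_d = 1348 * 2003 = 2700044
Step 3: v_d = 2.70e+06 cm/s

2.70e+06


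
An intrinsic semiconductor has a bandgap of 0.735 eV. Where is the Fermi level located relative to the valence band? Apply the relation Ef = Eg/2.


Step 1: For an intrinsic semiconductor, the Fermi level sits at midgap.
Step 2: Ef = Eg / 2 = 0.735 / 2 = 0.3675 eV

0.3675


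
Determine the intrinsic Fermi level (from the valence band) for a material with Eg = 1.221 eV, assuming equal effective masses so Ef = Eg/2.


Step 1: For an intrinsic semiconductor, the Fermi level sits at midgap.
Step 2: Ef = Eg / 2 = 1.221 / 2 = 0.6105 eV

0.6105


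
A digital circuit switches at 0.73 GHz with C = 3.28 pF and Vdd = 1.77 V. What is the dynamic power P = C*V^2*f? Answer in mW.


Step 1: V^2 = 1.77^2 = 3.1329 V^2
Step 2: P = C*V^2*f = 3.28e-12 F * 3.1329 * 0.73e9 Hz
Step 3: P = 7.50141576e-03 W
Step 4: P = 7.501 mW

7.501


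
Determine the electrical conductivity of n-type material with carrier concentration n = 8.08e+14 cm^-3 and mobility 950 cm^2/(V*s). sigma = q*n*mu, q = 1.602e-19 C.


Step 1: sigma = q * n * mu
Step 2: sigma = 1.602e-19 * 8.08e+14 * 950
Step 3: sigma = 1.230e-01 S/cm

1.230e-01


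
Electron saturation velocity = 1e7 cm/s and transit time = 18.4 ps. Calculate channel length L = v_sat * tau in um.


Step 1: tau in seconds = 18.4 ps * 1e-12 = 1.8400e-11 s
Step 2: L = v_sat * tau = 1e7 * 1.8400e-11 = 1.8400e-04 cm
Step 3: L in um = 1.8400e-04 * 1e4 = 1.84 um

1.84


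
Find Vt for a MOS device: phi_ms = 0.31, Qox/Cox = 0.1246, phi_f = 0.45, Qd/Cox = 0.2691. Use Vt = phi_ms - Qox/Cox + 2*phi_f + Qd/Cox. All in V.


Step 1: Vt = phi_ms - Qox/Cox + 2*phi_f + Qd/Cox
Step 2: Vt = 0.31 - 0.1246 + 2*0.45 + 0.2691
Step 3: Vt = 0.31 - 0.1246 + 0.9 + 0.2691
Step 4: Vt = 1.3545 V

1.3545


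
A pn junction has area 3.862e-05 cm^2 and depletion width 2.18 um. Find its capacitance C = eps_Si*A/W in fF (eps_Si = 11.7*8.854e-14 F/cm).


Step 1: eps_Si = 11.7 * 8.854e-14 = 1.035918e-12 F/cm
Step 2: W in cm = 2.18 * 1e-4 = 2.18e-04 cm
Step 3: C = 1.035918e-12 * 3.862e-05 / 2.18e-04 = 1.835191e-13 F
Step 4: C = 183.52 fF

183.52


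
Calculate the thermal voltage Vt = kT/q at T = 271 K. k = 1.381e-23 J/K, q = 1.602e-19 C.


Step 1: kT = 1.381e-23 * 271 = 3.74251e-21 J
Step 2: Vt = kT/q = 3.74251e-21 / 1.602e-19
Step 3: Vt = 0.02336 V

0.02336


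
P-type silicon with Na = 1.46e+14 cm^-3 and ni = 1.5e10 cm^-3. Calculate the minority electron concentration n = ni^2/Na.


Step 1: Majority hole concentration p ≈ Na = 1.46e+14 cm^-3
Step 2: n = ni^2 / Na = (1.5e10)^2 / 1.46e+14
Step 3: n = 1.54e+06 cm^-3

1.54e+06


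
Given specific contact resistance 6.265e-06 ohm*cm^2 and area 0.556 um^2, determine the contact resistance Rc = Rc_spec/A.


Step 1: Convert area to cm^2: 0.556 um^2 = 5.5600e-09 cm^2
Step 2: Rc = Rc_spec / A = 6.265e-06 / 5.5600e-09
Step 3: Rc = 1.13e+03 ohms

1.13e+03


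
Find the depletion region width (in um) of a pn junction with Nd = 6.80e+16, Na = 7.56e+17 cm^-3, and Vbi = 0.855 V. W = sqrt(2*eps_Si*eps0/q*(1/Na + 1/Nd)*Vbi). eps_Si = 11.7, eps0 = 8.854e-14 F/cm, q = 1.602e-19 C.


Step 1: 1/Na + 1/Nd = 1/7.56e+17 + 1/6.80e+16 = 1.60286e-17
Step 2: 2*eps*eps0/q = 2*11.7*8.854e-14/1.602e-19 = 1.293281e+07
Step 3: W^2 = 1.293281e+07 * 1.60286e-17 * 0.855 = 1.77237e-10
Step 4: W = sqrt(1.77237e-10) = 1.331e-05 cm = 0.1331 um

0.1331


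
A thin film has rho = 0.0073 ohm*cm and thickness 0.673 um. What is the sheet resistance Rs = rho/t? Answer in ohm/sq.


Step 1: Convert thickness to cm: t = 0.673 um = 6.7300e-05 cm
Step 2: Rs = rho / t = 0.0073 / 6.7300e-05
Step 3: Rs = 108.5 ohm/sq

108.5


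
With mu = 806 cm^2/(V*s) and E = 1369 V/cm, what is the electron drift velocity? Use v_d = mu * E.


Step 1: v_d = mu * E
Step 2: v_d = 806 * 1369 = 1103414
Step 3: v_d = 1.10e+06 cm/s

1.10e+06


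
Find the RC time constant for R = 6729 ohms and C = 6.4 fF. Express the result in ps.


Step 1: tau = R * C
Step 2: tau = 6729 * 6.4 fF = 6729 * 6.4e-15 F
Step 3: tau = 4.30656e-11 s = 43.0656 ps

43.0656


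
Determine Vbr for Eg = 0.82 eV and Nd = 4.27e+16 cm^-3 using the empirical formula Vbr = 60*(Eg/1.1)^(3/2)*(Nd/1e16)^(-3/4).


Step 1: Eg/1.1 = 0.82/1.1 = 0.745455
Step 2: (Eg/1.1)^1.5 = 0.745455^1.5 = 0.643624
Step 3: (Nd/1e16)^(-0.75) = (4.27)^(-0.75) = 0.336650
Step 4: Vbr = 60 * 0.643624 * 0.336650 = 13.0 V

13.0


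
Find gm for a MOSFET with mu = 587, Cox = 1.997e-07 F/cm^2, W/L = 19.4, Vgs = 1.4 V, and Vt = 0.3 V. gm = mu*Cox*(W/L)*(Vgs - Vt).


Step 1: Vov = Vgs - Vt = 1.4 - 0.3 = 1.1 V
Step 2: gm = mu * Cox * (W/L) * Vov
Step 3: gm = 587 * 1.997e-07 * 19.4 * 1.1 = 2.50e-03 S

2.50e-03


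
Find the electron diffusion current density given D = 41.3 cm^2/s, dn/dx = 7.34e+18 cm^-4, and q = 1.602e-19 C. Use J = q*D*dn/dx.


Step 1: J = q * D * (dn/dx)
Step 2: J = 1.602e-19 * 41.3 * 7.34e+18
Step 3: J = 4.86e+01 A/cm^2

4.86e+01


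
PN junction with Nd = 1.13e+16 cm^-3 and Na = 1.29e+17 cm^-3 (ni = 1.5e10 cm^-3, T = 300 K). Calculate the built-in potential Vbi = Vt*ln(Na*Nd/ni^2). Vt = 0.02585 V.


Step 1: Compute Na*Nd/ni^2 = 1.29e+17 * 1.13e+16 / (1.5e10)^2 = 6.4787e+12
Step 2: ln(6.4787e+12) = 29.4995
Step 3: Vbi = 0.02585 * 29.4995 = 0.763 V

0.763


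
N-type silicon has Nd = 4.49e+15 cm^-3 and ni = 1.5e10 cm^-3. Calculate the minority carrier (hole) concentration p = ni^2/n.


Step 1: Since Nd >> ni, n ≈ Nd = 4.49e+15 cm^-3
Step 2: p = ni^2 / n = (1.5e10)^2 / 4.49e+15
Step 3: p = 2.25e20 / 4.49e+15 = 5.01e+04 cm^-3

5.01e+04


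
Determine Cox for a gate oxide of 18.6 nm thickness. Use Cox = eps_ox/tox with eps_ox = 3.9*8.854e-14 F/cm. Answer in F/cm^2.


Step 1: eps_ox = 3.9 * 8.854e-14 = 3.45306e-13 F/cm
Step 2: tox in cm = 18.6 nm * 1e-7 = 1.8600e-06 cm
Step 3: Cox = 3.45306e-13 / 1.8600e-06 = 1.86e-07 F/cm^2

1.86e-07


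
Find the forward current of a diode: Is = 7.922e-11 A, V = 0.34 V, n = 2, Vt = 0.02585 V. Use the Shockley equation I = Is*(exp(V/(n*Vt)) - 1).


Step 1: V/(n*Vt) = 0.34/(2*0.02585) = 6.5764
Step 2: exp(6.5764) = 7.1795e+02
Step 3: I = 7.922e-11 * (7.1795e+02 - 1) = 5.68e-08 A

5.68e-08


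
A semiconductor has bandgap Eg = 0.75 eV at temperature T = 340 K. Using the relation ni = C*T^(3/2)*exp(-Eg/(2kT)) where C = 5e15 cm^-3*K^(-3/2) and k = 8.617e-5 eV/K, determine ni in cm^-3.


Step 1: Compute kT = 8.617e-5 * 340 = 0.0292978 eV
Step 2: Exponent = -Eg/(2kT) = -0.75/(2*0.0292978) = -12.79960
Step 3: T^(3/2) = 340^1.5 = 6269.29
Step 4: ni = 5e15 * 6269.29 * exp(-12.79960) = 8.66e+13 cm^-3

8.66e+13


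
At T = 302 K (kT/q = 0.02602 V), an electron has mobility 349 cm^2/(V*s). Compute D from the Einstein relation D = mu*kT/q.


Step 1: D = mu * (kT/q)
Step 2: D = 349 * 0.02602
Step 3: D = 9.08 cm^2/s

9.08


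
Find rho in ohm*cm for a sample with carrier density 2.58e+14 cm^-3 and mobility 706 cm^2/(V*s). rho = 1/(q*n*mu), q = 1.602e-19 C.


Step 1: sigma = q * n * mu = 1.602e-19 * 2.58e+14 * 706 = 2.91801e-02 S/cm
Step 2: rho = 1 / sigma = 1 / 2.91801e-02 = 34.27 ohm*cm

34.27


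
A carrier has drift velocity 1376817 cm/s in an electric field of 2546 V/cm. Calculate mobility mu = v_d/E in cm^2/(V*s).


Step 1: mu = v_d / E
Step 2: mu = 1376817 / 2546
Step 3: mu = 540.78 cm^2/(V*s)

540.78


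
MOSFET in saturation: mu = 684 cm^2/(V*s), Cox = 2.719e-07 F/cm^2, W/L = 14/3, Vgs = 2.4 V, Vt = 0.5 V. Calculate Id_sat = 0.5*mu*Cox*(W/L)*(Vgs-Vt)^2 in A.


Step 1: Overdrive voltage Vov = Vgs - Vt = 2.4 - 0.5 = 1.9 V
Step 2: W/L = 14/3 = 4.66667
Step 3: Id = 0.5 * 684 * 2.719e-07 * 4.66667 * 1.9^2
Step 4: Id = 1.57e-03 A

1.57e-03


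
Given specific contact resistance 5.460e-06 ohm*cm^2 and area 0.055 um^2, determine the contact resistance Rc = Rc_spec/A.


Step 1: Convert area to cm^2: 0.055 um^2 = 5.5000e-10 cm^2
Step 2: Rc = Rc_spec / A = 5.460e-06 / 5.5000e-10
Step 3: Rc = 9.93e+03 ohms

9.93e+03


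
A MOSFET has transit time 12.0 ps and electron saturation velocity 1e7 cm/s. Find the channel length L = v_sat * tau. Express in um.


Step 1: tau in seconds = 12.0 ps * 1e-12 = 1.2000e-11 s
Step 2: L = v_sat * tau = 1e7 * 1.2000e-11 = 1.2000e-04 cm
Step 3: L in um = 1.2000e-04 * 1e4 = 1.2 um

1.2


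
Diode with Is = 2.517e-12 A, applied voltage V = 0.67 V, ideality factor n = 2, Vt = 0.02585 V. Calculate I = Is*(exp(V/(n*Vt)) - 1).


Step 1: V/(n*Vt) = 0.67/(2*0.02585) = 12.9594
Step 2: exp(12.9594) = 4.2481e+05
Step 3: I = 2.517e-12 * (4.2481e+05 - 1) = 1.07e-06 A

1.07e-06


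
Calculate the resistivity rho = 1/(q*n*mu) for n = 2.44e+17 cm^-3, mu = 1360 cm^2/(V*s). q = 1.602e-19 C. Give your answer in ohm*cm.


Step 1: sigma = q * n * mu = 1.602e-19 * 2.44e+17 * 1360 = 5.31608e+01 S/cm
Step 2: rho = 1 / sigma = 1 / 5.31608e+01 = 0.01881 ohm*cm

0.01881


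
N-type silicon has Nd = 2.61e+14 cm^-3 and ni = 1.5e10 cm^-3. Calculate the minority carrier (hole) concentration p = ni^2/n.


Step 1: Since Nd >> ni, n ≈ Nd = 2.61e+14 cm^-3
Step 2: p = ni^2 / n = (1.5e10)^2 / 2.61e+14
Step 3: p = 2.25e20 / 2.61e+14 = 8.62e+05 cm^-3

8.62e+05


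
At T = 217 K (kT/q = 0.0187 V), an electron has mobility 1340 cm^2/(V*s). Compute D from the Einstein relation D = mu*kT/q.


Step 1: D = mu * (kT/q)
Step 2: D = 1340 * 0.0187
Step 3: D = 25.06 cm^2/s

25.06


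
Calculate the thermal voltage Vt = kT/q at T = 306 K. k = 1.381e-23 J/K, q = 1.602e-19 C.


Step 1: kT = 1.381e-23 * 306 = 4.22586e-21 J
Step 2: Vt = kT/q = 4.22586e-21 / 1.602e-19
Step 3: Vt = 0.02638 V

0.02638


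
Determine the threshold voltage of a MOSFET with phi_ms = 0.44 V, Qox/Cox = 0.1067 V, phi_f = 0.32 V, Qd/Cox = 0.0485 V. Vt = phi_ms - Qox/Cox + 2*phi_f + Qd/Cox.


Step 1: Vt = phi_ms - Qox/Cox + 2*phi_f + Qd/Cox
Step 2: Vt = 0.44 - 0.1067 + 2*0.32 + 0.0485
Step 3: Vt = 0.44 - 0.1067 + 0.64 + 0.0485
Step 4: Vt = 1.0218 V

1.0218


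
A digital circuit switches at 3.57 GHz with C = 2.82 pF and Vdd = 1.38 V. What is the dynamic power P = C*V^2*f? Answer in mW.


Step 1: V^2 = 1.38^2 = 1.9044 V^2
Step 2: P = C*V^2*f = 2.82e-12 F * 1.9044 * 3.57e9 Hz
Step 3: P = 1.917235656e-02 W
Step 4: P = 19.172 mW

19.172


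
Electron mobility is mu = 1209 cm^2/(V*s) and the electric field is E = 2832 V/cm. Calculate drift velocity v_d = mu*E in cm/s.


Step 1: v_d = mu * E
Step 2: v_d = 1209 * 2832 = 3423888
Step 3: v_d = 3.42e+06 cm/s

3.42e+06


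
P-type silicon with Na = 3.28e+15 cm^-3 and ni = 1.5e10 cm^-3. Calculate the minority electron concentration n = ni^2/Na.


Step 1: Majority hole concentration p ≈ Na = 3.28e+15 cm^-3
Step 2: n = ni^2 / Na = (1.5e10)^2 / 3.28e+15
Step 3: n = 6.86e+04 cm^-3

6.86e+04


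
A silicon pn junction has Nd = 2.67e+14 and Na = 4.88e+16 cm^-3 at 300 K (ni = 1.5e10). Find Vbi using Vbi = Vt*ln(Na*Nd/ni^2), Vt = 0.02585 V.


Step 1: Compute Na*Nd/ni^2 = 4.88e+16 * 2.67e+14 / (1.5e10)^2 = 5.7909e+10
Step 2: ln(5.7909e+10) = 24.7821
Step 3: Vbi = 0.02585 * 24.7821 = 0.641 V

0.641


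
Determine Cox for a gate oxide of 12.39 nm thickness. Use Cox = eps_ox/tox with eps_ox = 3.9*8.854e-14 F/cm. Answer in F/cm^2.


Step 1: eps_ox = 3.9 * 8.854e-14 = 3.45306e-13 F/cm
Step 2: tox in cm = 12.39 nm * 1e-7 = 1.2390e-06 cm
Step 3: Cox = 3.45306e-13 / 1.2390e-06 = 2.79e-07 F/cm^2

2.79e-07


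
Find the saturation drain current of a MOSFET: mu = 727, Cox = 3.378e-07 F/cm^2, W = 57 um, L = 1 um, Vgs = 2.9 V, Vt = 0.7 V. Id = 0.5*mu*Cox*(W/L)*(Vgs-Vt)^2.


Step 1: Overdrive voltage Vov = Vgs - Vt = 2.9 - 0.7 = 2.2 V
Step 2: W/L = 57/1 = 57
Step 3: Id = 0.5 * 727 * 3.378e-07 * 57 * 2.2^2
Step 4: Id = 3.39e-02 A

3.39e-02


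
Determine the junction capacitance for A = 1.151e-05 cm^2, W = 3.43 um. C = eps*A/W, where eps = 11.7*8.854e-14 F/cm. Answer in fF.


Step 1: eps_Si = 11.7 * 8.854e-14 = 1.035918e-12 F/cm
Step 2: W in cm = 3.43 * 1e-4 = 3.43e-04 cm
Step 3: C = 1.035918e-12 * 1.151e-05 / 3.43e-04 = 3.476215e-14 F
Step 4: C = 34.76 fF

34.76


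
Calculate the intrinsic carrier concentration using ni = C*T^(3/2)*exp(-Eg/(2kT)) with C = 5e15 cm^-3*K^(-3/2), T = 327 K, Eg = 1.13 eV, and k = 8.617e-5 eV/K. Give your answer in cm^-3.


Step 1: Compute kT = 8.617e-5 * 327 = 0.02817759 eV
Step 2: Exponent = -Eg/(2kT) = -1.13/(2*0.02817759) = -20.05140
Step 3: T^(3/2) = 327^1.5 = 5913.19
Step 4: ni = 5e15 * 5913.19 * exp(-20.05140) = 5.79e+10 cm^-3

5.79e+10


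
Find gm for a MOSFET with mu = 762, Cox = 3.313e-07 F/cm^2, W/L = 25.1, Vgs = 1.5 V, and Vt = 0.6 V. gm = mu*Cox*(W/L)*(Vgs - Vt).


Step 1: Vov = Vgs - Vt = 1.5 - 0.6 = 0.9 V
Step 2: gm = mu * Cox * (W/L) * Vov
Step 3: gm = 762 * 3.313e-07 * 25.1 * 0.9 = 5.70e-03 S

5.70e-03


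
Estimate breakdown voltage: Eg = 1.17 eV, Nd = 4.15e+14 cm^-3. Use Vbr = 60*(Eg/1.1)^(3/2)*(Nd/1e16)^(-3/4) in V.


Step 1: Eg/1.1 = 1.17/1.1 = 1.063636
Step 2: (Eg/1.1)^1.5 = 1.063636^1.5 = 1.096957
Step 3: (Nd/1e16)^(-0.75) = (0.0415)^(-0.75) = 10.875868
Step 4: Vbr = 60 * 1.096957 * 10.875868 = 715.8 V

715.8


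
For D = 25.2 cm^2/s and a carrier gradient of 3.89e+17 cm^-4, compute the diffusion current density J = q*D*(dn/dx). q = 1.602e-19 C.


Step 1: J = q * D * (dn/dx)
Step 2: J = 1.602e-19 * 25.2 * 3.89e+17
Step 3: J = 1.57e+00 A/cm^2

1.57e+00


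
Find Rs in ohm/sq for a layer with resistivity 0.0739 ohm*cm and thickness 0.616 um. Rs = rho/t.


Step 1: Convert thickness to cm: t = 0.616 um = 6.1600e-05 cm
Step 2: Rs = rho / t = 0.0739 / 6.1600e-05
Step 3: Rs = 1199.7 ohm/sq

1199.7


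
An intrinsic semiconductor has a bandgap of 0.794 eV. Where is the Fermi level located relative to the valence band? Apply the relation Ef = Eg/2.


Step 1: For an intrinsic semiconductor, the Fermi level sits at midgap.
Step 2: Ef = Eg / 2 = 0.794 / 2 = 0.397 eV

0.397


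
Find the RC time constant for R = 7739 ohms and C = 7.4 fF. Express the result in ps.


Step 1: tau = R * C
Step 2: tau = 7739 * 7.4 fF = 7739 * 7.4e-15 F
Step 3: tau = 5.72686e-11 s = 57.2686 ps

57.2686


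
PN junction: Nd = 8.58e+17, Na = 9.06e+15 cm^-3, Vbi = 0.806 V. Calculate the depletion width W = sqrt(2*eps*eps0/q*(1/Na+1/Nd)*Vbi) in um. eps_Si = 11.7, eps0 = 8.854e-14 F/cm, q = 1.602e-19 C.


Step 1: 1/Na + 1/Nd = 1/9.06e+15 + 1/8.58e+17 = 1.11541e-16
Step 2: 2*eps*eps0/q = 2*11.7*8.854e-14/1.602e-19 = 1.293281e+07
Step 3: W^2 = 1.293281e+07 * 1.11541e-16 * 0.806 = 1.16269e-09
Step 4: W = sqrt(1.16269e-09) = 3.410e-05 cm = 0.341 um

0.341


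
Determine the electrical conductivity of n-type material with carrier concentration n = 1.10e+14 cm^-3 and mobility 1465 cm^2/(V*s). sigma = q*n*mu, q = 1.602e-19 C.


Step 1: sigma = q * n * mu
Step 2: sigma = 1.602e-19 * 1.10e+14 * 1465
Step 3: sigma = 2.582e-02 S/cm

2.582e-02


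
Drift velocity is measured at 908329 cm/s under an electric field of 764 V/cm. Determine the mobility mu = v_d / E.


Step 1: mu = v_d / E
Step 2: mu = 908329 / 764
Step 3: mu = 1188.91 cm^2/(V*s)

1188.91


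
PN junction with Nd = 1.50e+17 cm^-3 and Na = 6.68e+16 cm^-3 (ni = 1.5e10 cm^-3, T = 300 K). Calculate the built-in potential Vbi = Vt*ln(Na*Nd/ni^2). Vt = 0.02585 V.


Step 1: Compute Na*Nd/ni^2 = 6.68e+16 * 1.50e+17 / (1.5e10)^2 = 4.4533e+13
Step 2: ln(4.4533e+13) = 31.4273
Step 3: Vbi = 0.02585 * 31.4273 = 0.812 V

0.812


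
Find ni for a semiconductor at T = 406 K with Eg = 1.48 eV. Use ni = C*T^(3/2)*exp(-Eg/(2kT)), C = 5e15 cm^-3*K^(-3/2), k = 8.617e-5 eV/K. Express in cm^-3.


Step 1: Compute kT = 8.617e-5 * 406 = 0.03498502 eV
Step 2: Exponent = -Eg/(2kT) = -1.48/(2*0.03498502) = -21.15191
Step 3: T^(3/2) = 406^1.5 = 8180.67
Step 4: ni = 5e15 * 8180.67 * exp(-21.15191) = 2.66e+10 cm^-3

2.66e+10


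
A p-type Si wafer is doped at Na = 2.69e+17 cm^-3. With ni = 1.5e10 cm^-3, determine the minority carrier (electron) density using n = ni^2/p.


Step 1: Majority hole concentration p ≈ Na = 2.69e+17 cm^-3
Step 2: n = ni^2 / Na = (1.5e10)^2 / 2.69e+17
Step 3: n = 8.36e+02 cm^-3

8.36e+02


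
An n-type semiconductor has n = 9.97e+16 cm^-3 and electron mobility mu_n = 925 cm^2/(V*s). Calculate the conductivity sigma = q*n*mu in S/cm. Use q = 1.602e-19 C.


Step 1: sigma = q * n * mu
Step 2: sigma = 1.602e-19 * 9.97e+16 * 925
Step 3: sigma = 1.477e+01 S/cm

1.477e+01


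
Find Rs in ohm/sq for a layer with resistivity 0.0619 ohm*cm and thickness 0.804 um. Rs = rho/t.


Step 1: Convert thickness to cm: t = 0.804 um = 8.0400e-05 cm
Step 2: Rs = rho / t = 0.0619 / 8.0400e-05
Step 3: Rs = 769.9 ohm/sq

769.9


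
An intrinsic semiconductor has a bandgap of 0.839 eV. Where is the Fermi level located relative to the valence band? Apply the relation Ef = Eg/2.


Step 1: For an intrinsic semiconductor, the Fermi level sits at midgap.
Step 2: Ef = Eg / 2 = 0.839 / 2 = 0.4195 eV

0.4195


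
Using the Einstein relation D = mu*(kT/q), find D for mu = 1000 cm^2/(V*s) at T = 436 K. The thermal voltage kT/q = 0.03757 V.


Step 1: D = mu * (kT/q)
Step 2: D = 1000 * 0.03757
Step 3: D = 37.57 cm^2/s

37.57


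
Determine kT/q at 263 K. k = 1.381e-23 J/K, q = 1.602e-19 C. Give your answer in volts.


Step 1: kT = 1.381e-23 * 263 = 3.63203e-21 J
Step 2: Vt = kT/q = 3.63203e-21 / 1.602e-19
Step 3: Vt = 0.02267 V

0.02267


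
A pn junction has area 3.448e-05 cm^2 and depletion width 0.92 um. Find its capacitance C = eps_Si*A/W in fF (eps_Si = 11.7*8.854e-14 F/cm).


Step 1: eps_Si = 11.7 * 8.854e-14 = 1.035918e-12 F/cm
Step 2: W in cm = 0.92 * 1e-4 = 9.20e-05 cm
Step 3: C = 1.035918e-12 * 3.448e-05 / 9.20e-05 = 3.882441e-13 F
Step 4: C = 388.24 fF

388.24


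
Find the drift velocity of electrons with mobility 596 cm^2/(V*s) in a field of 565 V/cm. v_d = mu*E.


Step 1: v_d = mu * E
Step 2: v_d = 596 * 565 = 336740
Step 3: v_d = 3.37e+05 cm/s

3.37e+05


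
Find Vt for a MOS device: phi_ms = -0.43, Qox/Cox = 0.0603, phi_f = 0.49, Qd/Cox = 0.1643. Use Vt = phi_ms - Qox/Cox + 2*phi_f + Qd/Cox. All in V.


Step 1: Vt = phi_ms - Qox/Cox + 2*phi_f + Qd/Cox
Step 2: Vt = -0.43 - 0.0603 + 2*0.49 + 0.1643
Step 3: Vt = -0.43 - 0.0603 + 0.98 + 0.1643
Step 4: Vt = 0.654 V

0.654


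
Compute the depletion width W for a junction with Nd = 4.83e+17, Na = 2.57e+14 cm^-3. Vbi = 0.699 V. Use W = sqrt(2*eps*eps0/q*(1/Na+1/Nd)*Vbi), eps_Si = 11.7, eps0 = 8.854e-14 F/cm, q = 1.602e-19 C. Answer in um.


Step 1: 1/Na + 1/Nd = 1/2.57e+14 + 1/4.83e+17 = 3.89312e-15
Step 2: 2*eps*eps0/q = 2*11.7*8.854e-14/1.602e-19 = 1.293281e+07
Step 3: W^2 = 1.293281e+07 * 3.89312e-15 * 0.699 = 3.51939e-08
Step 4: W = sqrt(3.51939e-08) = 1.876e-04 cm = 1.876 um

1.876


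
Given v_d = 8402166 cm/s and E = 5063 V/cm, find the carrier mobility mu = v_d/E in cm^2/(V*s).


Step 1: mu = v_d / E
Step 2: mu = 8402166 / 5063
Step 3: mu = 1659.52 cm^2/(V*s)

1659.52


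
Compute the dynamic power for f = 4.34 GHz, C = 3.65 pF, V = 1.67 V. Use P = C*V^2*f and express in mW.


Step 1: V^2 = 1.67^2 = 2.7889 V^2
Step 2: P = C*V^2*f = 3.65e-12 F * 2.7889 * 4.34e9 Hz
Step 3: P = 4.41789649e-02 W
Step 4: P = 44.179 mW

44.179


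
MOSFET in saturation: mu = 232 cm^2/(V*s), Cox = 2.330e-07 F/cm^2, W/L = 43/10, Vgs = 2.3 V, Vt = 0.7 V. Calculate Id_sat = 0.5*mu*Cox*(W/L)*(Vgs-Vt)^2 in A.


Step 1: Overdrive voltage Vov = Vgs - Vt = 2.3 - 0.7 = 1.6 V
Step 2: W/L = 43/10 = 4.3
Step 3: Id = 0.5 * 232 * 2.330e-07 * 4.3 * 1.6^2
Step 4: Id = 2.98e-04 A

2.98e-04


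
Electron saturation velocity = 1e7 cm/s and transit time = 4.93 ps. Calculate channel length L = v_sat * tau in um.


Step 1: tau in seconds = 4.93 ps * 1e-12 = 4.9300e-12 s
Step 2: L = v_sat * tau = 1e7 * 4.9300e-12 = 4.9300e-05 cm
Step 3: L in um = 4.9300e-05 * 1e4 = 0.493 um

0.493


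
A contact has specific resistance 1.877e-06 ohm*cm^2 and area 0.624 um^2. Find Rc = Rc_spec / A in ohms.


Step 1: Convert area to cm^2: 0.624 um^2 = 6.2400e-09 cm^2
Step 2: Rc = Rc_spec / A = 1.877e-06 / 6.2400e-09
Step 3: Rc = 3.01e+02 ohms

3.01e+02


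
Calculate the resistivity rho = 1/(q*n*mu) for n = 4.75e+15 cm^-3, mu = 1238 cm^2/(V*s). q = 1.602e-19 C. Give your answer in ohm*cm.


Step 1: sigma = q * n * mu = 1.602e-19 * 4.75e+15 * 1238 = 9.42056e-01 S/cm
Step 2: rho = 1 / sigma = 1 / 9.42056e-01 = 1.062 ohm*cm

1.062


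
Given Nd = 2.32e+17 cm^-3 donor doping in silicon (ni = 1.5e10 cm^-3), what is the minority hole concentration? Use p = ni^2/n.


Step 1: Since Nd >> ni, n ≈ Nd = 2.32e+17 cm^-3
Step 2: p = ni^2 / n = (1.5e10)^2 / 2.32e+17
Step 3: p = 2.25e20 / 2.32e+17 = 9.70e+02 cm^-3

9.70e+02


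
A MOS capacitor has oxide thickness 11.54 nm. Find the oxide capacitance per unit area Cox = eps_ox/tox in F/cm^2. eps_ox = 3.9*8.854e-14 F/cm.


Step 1: eps_ox = 3.9 * 8.854e-14 = 3.45306e-13 F/cm
Step 2: tox in cm = 11.54 nm * 1e-7 = 1.1540e-06 cm
Step 3: Cox = 3.45306e-13 / 1.1540e-06 = 2.99e-07 F/cm^2

2.99e-07


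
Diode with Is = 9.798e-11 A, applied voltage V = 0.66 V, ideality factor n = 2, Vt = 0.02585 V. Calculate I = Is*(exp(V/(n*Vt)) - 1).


Step 1: V/(n*Vt) = 0.66/(2*0.02585) = 12.7660
Step 2: exp(12.7660) = 3.5011e+05
Step 3: I = 9.798e-11 * (3.5011e+05 - 1) = 3.43e-05 A

3.43e-05


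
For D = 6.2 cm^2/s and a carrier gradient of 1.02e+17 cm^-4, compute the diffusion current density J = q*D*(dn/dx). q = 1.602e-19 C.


Step 1: J = q * D * (dn/dx)
Step 2: J = 1.602e-19 * 6.2 * 1.02e+17
Step 3: J = 1.01e-01 A/cm^2

1.01e-01


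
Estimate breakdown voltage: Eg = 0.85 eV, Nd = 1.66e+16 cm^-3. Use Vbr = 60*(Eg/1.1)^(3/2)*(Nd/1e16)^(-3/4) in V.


Step 1: Eg/1.1 = 0.85/1.1 = 0.772727
Step 2: (Eg/1.1)^1.5 = 0.772727^1.5 = 0.679265
Step 3: (Nd/1e16)^(-0.75) = (1.66)^(-0.75) = 0.683784
Step 4: Vbr = 60 * 0.679265 * 0.683784 = 27.9 V

27.9


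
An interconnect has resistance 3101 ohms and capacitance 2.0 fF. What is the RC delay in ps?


Step 1: tau = R * C
Step 2: tau = 3101 * 2.0 fF = 3101 * 2.0e-15 F
Step 3: tau = 6.202e-12 s = 6.202 ps

6.202


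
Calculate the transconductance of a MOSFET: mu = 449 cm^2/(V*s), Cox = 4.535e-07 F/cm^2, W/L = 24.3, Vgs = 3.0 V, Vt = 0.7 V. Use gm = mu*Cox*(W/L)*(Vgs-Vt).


Step 1: Vov = Vgs - Vt = 3.0 - 0.7 = 2.3 V
Step 2: gm = mu * Cox * (W/L) * Vov
Step 3: gm = 449 * 4.535e-07 * 24.3 * 2.3 = 1.14e-02 S

1.14e-02


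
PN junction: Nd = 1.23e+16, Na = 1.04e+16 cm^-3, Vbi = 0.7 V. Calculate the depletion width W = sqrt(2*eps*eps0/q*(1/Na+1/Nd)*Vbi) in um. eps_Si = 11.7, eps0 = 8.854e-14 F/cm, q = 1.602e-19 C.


Step 1: 1/Na + 1/Nd = 1/1.04e+16 + 1/1.23e+16 = 1.77455e-16
Step 2: 2*eps*eps0/q = 2*11.7*8.854e-14/1.602e-19 = 1.293281e+07
Step 3: W^2 = 1.293281e+07 * 1.77455e-16 * 0.7 = 1.60649e-09
Step 4: W = sqrt(1.60649e-09) = 4.008e-05 cm = 0.4008 um

0.4008


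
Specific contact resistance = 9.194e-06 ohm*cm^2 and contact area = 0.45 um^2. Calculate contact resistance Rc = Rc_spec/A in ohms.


Step 1: Convert area to cm^2: 0.45 um^2 = 4.5000e-09 cm^2
Step 2: Rc = Rc_spec / A = 9.194e-06 / 4.5000e-09
Step 3: Rc = 2.04e+03 ohms

2.04e+03


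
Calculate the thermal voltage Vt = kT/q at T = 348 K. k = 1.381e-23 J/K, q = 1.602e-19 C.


Step 1: kT = 1.381e-23 * 348 = 4.80588e-21 J
Step 2: Vt = kT/q = 4.80588e-21 / 1.602e-19
Step 3: Vt = 0.03 V

0.03


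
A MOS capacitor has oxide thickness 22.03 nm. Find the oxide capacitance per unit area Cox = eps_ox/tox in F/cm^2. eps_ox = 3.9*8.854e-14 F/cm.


Step 1: eps_ox = 3.9 * 8.854e-14 = 3.45306e-13 F/cm
Step 2: tox in cm = 22.03 nm * 1e-7 = 2.2030e-06 cm
Step 3: Cox = 3.45306e-13 / 2.2030e-06 = 1.57e-07 F/cm^2

1.57e-07


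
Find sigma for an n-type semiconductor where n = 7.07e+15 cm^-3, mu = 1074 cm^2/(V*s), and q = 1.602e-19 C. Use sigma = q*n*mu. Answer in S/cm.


Step 1: sigma = q * n * mu
Step 2: sigma = 1.602e-19 * 7.07e+15 * 1074
Step 3: sigma = 1.216e+00 S/cm

1.216e+00


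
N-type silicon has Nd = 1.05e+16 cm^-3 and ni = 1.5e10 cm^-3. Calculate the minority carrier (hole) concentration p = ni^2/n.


Step 1: Since Nd >> ni, n ≈ Nd = 1.05e+16 cm^-3
Step 2: p = ni^2 / n = (1.5e10)^2 / 1.05e+16
Step 3: p = 2.25e20 / 1.05e+16 = 2.14e+04 cm^-3

2.14e+04


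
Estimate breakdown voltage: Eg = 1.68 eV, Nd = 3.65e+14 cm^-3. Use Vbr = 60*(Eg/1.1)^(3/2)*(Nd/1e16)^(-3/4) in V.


Step 1: Eg/1.1 = 1.68/1.1 = 1.527273
Step 2: (Eg/1.1)^1.5 = 1.527273^1.5 = 1.887448
Step 3: (Nd/1e16)^(-0.75) = (0.0365)^(-0.75) = 11.975133
Step 4: Vbr = 60 * 1.887448 * 11.975133 = 1356.1 V

1356.1


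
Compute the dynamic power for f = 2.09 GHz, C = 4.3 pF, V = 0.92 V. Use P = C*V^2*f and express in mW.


Step 1: V^2 = 0.92^2 = 0.8464 V^2
Step 2: P = C*V^2*f = 4.3e-12 F * 0.8464 * 2.09e9 Hz
Step 3: P = 7.6065968e-03 W
Step 4: P = 7.607 mW

7.607


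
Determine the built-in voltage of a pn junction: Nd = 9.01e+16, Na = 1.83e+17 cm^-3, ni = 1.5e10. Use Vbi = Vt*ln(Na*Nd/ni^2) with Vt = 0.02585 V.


Step 1: Compute Na*Nd/ni^2 = 1.83e+17 * 9.01e+16 / (1.5e10)^2 = 7.3281e+13
Step 2: ln(7.3281e+13) = 31.9253
Step 3: Vbi = 0.02585 * 31.9253 = 0.825 V

0.825


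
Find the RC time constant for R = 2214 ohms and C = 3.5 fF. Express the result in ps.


Step 1: tau = R * C
Step 2: tau = 2214 * 3.5 fF = 2214 * 3.5e-15 F
Step 3: tau = 7.749e-12 s = 7.749 ps

7.749


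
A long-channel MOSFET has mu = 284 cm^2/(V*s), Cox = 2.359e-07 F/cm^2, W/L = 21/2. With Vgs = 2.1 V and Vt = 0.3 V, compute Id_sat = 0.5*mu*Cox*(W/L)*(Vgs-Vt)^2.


Step 1: Overdrive voltage Vov = Vgs - Vt = 2.1 - 0.3 = 1.8 V
Step 2: W/L = 21/2 = 10.5
Step 3: Id = 0.5 * 284 * 2.359e-07 * 10.5 * 1.8^2
Step 4: Id = 1.14e-03 A

1.14e-03


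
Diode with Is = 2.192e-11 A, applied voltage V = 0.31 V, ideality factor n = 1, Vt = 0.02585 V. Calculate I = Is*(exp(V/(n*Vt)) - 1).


Step 1: V/(n*Vt) = 0.31/(1*0.02585) = 11.9923
Step 2: exp(11.9923) = 1.6151e+05
Step 3: I = 2.192e-11 * (1.6151e+05 - 1) = 3.54e-06 A

3.54e-06


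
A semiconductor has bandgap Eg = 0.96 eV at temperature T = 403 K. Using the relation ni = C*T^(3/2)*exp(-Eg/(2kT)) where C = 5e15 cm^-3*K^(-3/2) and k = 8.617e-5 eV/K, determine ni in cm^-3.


Step 1: Compute kT = 8.617e-5 * 403 = 0.03472651 eV
Step 2: Exponent = -Eg/(2kT) = -0.96/(2*0.03472651) = -13.82229
Step 3: T^(3/2) = 403^1.5 = 8090.17
Step 4: ni = 5e15 * 8090.17 * exp(-13.82229) = 4.02e+13 cm^-3

4.02e+13


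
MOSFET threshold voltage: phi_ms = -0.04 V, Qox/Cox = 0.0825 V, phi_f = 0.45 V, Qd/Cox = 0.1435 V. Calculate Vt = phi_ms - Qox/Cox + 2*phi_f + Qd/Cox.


Step 1: Vt = phi_ms - Qox/Cox + 2*phi_f + Qd/Cox
Step 2: Vt = -0.04 - 0.0825 + 2*0.45 + 0.1435
Step 3: Vt = -0.04 - 0.0825 + 0.9 + 0.1435
Step 4: Vt = 0.921 V

0.921


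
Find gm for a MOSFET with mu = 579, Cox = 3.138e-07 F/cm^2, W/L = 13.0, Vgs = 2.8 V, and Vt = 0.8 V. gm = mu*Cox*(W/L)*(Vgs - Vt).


Step 1: Vov = Vgs - Vt = 2.8 - 0.8 = 2.0 V
Step 2: gm = mu * Cox * (W/L) * Vov
Step 3: gm = 579 * 3.138e-07 * 13.0 * 2.0 = 4.72e-03 S

4.72e-03


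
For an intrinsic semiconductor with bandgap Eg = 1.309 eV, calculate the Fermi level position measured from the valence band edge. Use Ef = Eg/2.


Step 1: For an intrinsic semiconductor, the Fermi level sits at midgap.
Step 2: Ef = Eg / 2 = 1.309 / 2 = 0.6545 eV

0.6545


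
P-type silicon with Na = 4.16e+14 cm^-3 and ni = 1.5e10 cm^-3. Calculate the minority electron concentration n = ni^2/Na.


Step 1: Majority hole concentration p ≈ Na = 4.16e+14 cm^-3
Step 2: n = ni^2 / Na = (1.5e10)^2 / 4.16e+14
Step 3: n = 5.41e+05 cm^-3

5.41e+05


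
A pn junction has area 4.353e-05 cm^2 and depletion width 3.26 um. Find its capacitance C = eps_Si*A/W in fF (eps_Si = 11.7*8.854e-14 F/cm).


Step 1: eps_Si = 11.7 * 8.854e-14 = 1.035918e-12 F/cm
Step 2: W in cm = 3.26 * 1e-4 = 3.26e-04 cm
Step 3: C = 1.035918e-12 * 4.353e-05 / 3.26e-04 = 1.383237e-13 F
Step 4: C = 138.32 fF

138.32


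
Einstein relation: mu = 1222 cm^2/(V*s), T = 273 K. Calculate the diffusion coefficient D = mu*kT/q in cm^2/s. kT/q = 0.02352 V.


Step 1: D = mu * (kT/q)
Step 2: D = 1222 * 0.02352
Step 3: D = 28.74 cm^2/s

28.74


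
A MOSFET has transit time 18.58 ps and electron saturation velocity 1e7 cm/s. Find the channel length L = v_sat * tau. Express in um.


Step 1: tau in seconds = 18.58 ps * 1e-12 = 1.8580e-11 s
Step 2: L = v_sat * tau = 1e7 * 1.8580e-11 = 1.8580e-04 cm
Step 3: L in um = 1.8580e-04 * 1e4 = 1.858 um

1.858


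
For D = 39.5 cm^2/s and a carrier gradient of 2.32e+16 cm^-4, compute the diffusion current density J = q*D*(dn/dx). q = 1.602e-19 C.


Step 1: J = q * D * (dn/dx)
Step 2: J = 1.602e-19 * 39.5 * 2.32e+16
Step 3: J = 1.47e-01 A/cm^2

1.47e-01


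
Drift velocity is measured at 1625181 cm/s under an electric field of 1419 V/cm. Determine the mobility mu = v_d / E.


Step 1: mu = v_d / E
Step 2: mu = 1625181 / 1419
Step 3: mu = 1145.3 cm^2/(V*s)

1145.3


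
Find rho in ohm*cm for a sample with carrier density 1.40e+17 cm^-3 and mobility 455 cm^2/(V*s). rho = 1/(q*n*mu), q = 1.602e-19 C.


Step 1: sigma = q * n * mu = 1.602e-19 * 1.40e+17 * 455 = 1.02047e+01 S/cm
Step 2: rho = 1 / sigma = 1 / 1.02047e+01 = 0.09799 ohm*cm

0.09799


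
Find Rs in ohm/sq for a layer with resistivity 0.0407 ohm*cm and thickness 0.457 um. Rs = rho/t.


Step 1: Convert thickness to cm: t = 0.457 um = 4.5700e-05 cm
Step 2: Rs = rho / t = 0.0407 / 4.5700e-05
Step 3: Rs = 890.6 ohm/sq

890.6


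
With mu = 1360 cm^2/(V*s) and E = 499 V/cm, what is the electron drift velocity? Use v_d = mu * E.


Step 1: v_d = mu * E
Step 2: v_d = 1360 * 499 = 678640
Step 3: v_d = 6.79e+05 cm/s

6.79e+05


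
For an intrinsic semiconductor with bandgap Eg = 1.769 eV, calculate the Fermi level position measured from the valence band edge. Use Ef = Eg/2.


Step 1: For an intrinsic semiconductor, the Fermi level sits at midgap.
Step 2: Ef = Eg / 2 = 1.769 / 2 = 0.8845 eV

0.8845


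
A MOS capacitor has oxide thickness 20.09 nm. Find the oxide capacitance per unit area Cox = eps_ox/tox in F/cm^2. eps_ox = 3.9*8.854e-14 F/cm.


Step 1: eps_ox = 3.9 * 8.854e-14 = 3.45306e-13 F/cm
Step 2: tox in cm = 20.09 nm * 1e-7 = 2.0090e-06 cm
Step 3: Cox = 3.45306e-13 / 2.0090e-06 = 1.72e-07 F/cm^2

1.72e-07


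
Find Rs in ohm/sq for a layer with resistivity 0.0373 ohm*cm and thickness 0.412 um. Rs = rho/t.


Step 1: Convert thickness to cm: t = 0.412 um = 4.1200e-05 cm
Step 2: Rs = rho / t = 0.0373 / 4.1200e-05
Step 3: Rs = 905.3 ohm/sq

905.3


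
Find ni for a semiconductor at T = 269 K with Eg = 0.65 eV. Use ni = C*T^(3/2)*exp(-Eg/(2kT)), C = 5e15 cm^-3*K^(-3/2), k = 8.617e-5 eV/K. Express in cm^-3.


Step 1: Compute kT = 8.617e-5 * 269 = 0.02317973 eV
Step 2: Exponent = -Eg/(2kT) = -0.65/(2*0.02317973) = -14.02087
Step 3: T^(3/2) = 269^1.5 = 4411.93
Step 4: ni = 5e15 * 4411.93 * exp(-14.02087) = 1.80e+13 cm^-3

1.80e+13


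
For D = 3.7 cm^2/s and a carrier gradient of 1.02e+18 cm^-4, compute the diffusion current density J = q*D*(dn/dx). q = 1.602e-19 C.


Step 1: J = q * D * (dn/dx)
Step 2: J = 1.602e-19 * 3.7 * 1.02e+18
Step 3: J = 6.05e-01 A/cm^2

6.05e-01


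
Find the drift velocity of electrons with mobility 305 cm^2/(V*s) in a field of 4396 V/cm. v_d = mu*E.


Step 1: v_d = mu * E
Step 2: v_d = 305 * 4396 = 1340780
Step 3: v_d = 1.34e+06 cm/s

1.34e+06


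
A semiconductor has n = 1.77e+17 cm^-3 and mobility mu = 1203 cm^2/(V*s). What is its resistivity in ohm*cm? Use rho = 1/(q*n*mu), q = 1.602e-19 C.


Step 1: sigma = q * n * mu = 1.602e-19 * 1.77e+17 * 1203 = 3.41115e+01 S/cm
Step 2: rho = 1 / sigma = 1 / 3.41115e+01 = 0.02932 ohm*cm

0.02932


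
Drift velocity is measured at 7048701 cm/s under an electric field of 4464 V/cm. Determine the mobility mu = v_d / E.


Step 1: mu = v_d / E
Step 2: mu = 7048701 / 4464
Step 3: mu = 1579.01 cm^2/(V*s)

1579.01


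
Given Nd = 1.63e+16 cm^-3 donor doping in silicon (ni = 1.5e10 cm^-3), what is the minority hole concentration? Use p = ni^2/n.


Step 1: Since Nd >> ni, n ≈ Nd = 1.63e+16 cm^-3
Step 2: p = ni^2 / n = (1.5e10)^2 / 1.63e+16
Step 3: p = 2.25e20 / 1.63e+16 = 1.38e+04 cm^-3

1.38e+04


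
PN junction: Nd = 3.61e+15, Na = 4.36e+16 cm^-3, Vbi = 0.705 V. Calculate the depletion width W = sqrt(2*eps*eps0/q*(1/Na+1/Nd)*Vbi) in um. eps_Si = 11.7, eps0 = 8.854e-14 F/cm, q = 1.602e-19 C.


Step 1: 1/Na + 1/Nd = 1/4.36e+16 + 1/3.61e+15 = 2.99944e-16
Step 2: 2*eps*eps0/q = 2*11.7*8.854e-14/1.602e-19 = 1.293281e+07
Step 3: W^2 = 1.293281e+07 * 2.99944e-16 * 0.705 = 2.73478e-09
Step 4: W = sqrt(2.73478e-09) = 5.230e-05 cm = 0.523 um

0.523


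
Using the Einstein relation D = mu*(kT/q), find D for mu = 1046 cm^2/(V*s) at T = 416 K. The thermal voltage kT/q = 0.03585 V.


Step 1: D = mu * (kT/q)
Step 2: D = 1046 * 0.03585
Step 3: D = 37.5 cm^2/s

37.5


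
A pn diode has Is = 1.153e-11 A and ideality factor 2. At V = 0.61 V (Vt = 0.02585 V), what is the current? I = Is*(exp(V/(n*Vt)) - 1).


Step 1: V/(n*Vt) = 0.61/(2*0.02585) = 11.7988
Step 2: exp(11.7988) = 1.3309e+05
Step 3: I = 1.153e-11 * (1.3309e+05 - 1) = 1.53e-06 A

1.53e-06


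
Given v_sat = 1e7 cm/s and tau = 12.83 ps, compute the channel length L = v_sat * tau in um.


Step 1: tau in seconds = 12.83 ps * 1e-12 = 1.2830e-11 s
Step 2: L = v_sat * tau = 1e7 * 1.2830e-11 = 1.2830e-04 cm
Step 3: L in um = 1.2830e-04 * 1e4 = 1.283 um

1.283


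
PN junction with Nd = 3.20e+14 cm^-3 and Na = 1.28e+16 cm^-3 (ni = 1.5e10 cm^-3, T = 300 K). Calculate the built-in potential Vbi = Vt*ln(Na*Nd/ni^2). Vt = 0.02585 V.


Step 1: Compute Na*Nd/ni^2 = 1.28e+16 * 3.20e+14 / (1.5e10)^2 = 1.8204e+10
Step 2: ln(1.8204e+10) = 23.6249
Step 3: Vbi = 0.02585 * 23.6249 = 0.611 V

0.611


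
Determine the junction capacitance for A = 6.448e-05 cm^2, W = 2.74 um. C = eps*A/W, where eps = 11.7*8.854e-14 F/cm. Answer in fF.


Step 1: eps_Si = 11.7 * 8.854e-14 = 1.035918e-12 F/cm
Step 2: W in cm = 2.74 * 1e-4 = 2.74e-04 cm
Step 3: C = 1.035918e-12 * 6.448e-05 / 2.74e-04 = 2.437810e-13 F
Step 4: C = 243.78 fF

243.78


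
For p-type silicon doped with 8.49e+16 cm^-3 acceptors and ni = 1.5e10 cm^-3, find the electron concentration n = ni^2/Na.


Step 1: Majority hole concentration p ≈ Na = 8.49e+16 cm^-3
Step 2: n = ni^2 / Na = (1.5e10)^2 / 8.49e+16
Step 3: n = 2.65e+03 cm^-3

2.65e+03


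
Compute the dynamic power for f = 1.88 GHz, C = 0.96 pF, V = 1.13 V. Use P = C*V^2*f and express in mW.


Step 1: V^2 = 1.13^2 = 1.2769 V^2
Step 2: P = C*V^2*f = 0.96e-12 F * 1.2769 * 1.88e9 Hz
Step 3: P = 2.30454912e-03 W
Step 4: P = 2.305 mW

2.305


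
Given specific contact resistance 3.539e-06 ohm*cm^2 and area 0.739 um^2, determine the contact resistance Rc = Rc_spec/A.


Step 1: Convert area to cm^2: 0.739 um^2 = 7.3900e-09 cm^2
Step 2: Rc = Rc_spec / A = 3.539e-06 / 7.3900e-09
Step 3: Rc = 4.79e+02 ohms

4.79e+02


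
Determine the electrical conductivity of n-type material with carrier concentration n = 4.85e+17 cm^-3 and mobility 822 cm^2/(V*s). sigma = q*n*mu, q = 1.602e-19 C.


Step 1: sigma = q * n * mu
Step 2: sigma = 1.602e-19 * 4.85e+17 * 822
Step 3: sigma = 6.387e+01 S/cm

6.387e+01


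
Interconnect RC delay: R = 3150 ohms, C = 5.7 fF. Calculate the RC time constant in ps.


Step 1: tau = R * C
Step 2: tau = 3150 * 5.7 fF = 3150 * 5.7e-15 F
Step 3: tau = 1.7955e-11 s = 17.955 ps

17.955


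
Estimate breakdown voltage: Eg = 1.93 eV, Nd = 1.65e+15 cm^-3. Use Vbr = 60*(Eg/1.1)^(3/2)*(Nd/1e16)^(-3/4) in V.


Step 1: Eg/1.1 = 1.93/1.1 = 1.754545
Step 2: (Eg/1.1)^1.5 = 1.754545^1.5 = 2.324057
Step 3: (Nd/1e16)^(-0.75) = (0.165)^(-0.75) = 3.862665
Step 4: Vbr = 60 * 2.324057 * 3.862665 = 538.6 V

538.6


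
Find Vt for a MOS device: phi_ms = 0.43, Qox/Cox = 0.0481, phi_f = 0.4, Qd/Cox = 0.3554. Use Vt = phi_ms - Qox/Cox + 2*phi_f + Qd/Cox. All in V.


Step 1: Vt = phi_ms - Qox/Cox + 2*phi_f + Qd/Cox
Step 2: Vt = 0.43 - 0.0481 + 2*0.4 + 0.3554
Step 3: Vt = 0.43 - 0.0481 + 0.8 + 0.3554
Step 4: Vt = 1.5373 V

1.5373


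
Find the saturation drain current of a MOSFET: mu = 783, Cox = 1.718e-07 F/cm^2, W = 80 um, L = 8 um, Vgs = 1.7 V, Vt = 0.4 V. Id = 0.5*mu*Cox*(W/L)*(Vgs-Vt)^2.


Step 1: Overdrive voltage Vov = Vgs - Vt = 1.7 - 0.4 = 1.3 V
Step 2: W/L = 80/8 = 10
Step 3: Id = 0.5 * 783 * 1.718e-07 * 10 * 1.3^2
Step 4: Id = 1.14e-03 A

1.14e-03


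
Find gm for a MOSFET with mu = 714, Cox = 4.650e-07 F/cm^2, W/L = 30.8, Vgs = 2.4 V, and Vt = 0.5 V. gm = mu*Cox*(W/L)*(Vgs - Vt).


Step 1: Vov = Vgs - Vt = 2.4 - 0.5 = 1.9 V
Step 2: gm = mu * Cox * (W/L) * Vov
Step 3: gm = 714 * 4.650e-07 * 30.8 * 1.9 = 1.94e-02 S

1.94e-02


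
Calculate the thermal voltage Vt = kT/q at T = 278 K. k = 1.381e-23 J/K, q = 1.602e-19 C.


Step 1: kT = 1.381e-23 * 278 = 3.83918e-21 J
Step 2: Vt = kT/q = 3.83918e-21 / 1.602e-19
Step 3: Vt = 0.02396 V

0.02396


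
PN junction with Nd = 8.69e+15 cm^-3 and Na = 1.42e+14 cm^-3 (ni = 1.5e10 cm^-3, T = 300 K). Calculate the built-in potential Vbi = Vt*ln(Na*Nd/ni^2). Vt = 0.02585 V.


Step 1: Compute Na*Nd/ni^2 = 1.42e+14 * 8.69e+15 / (1.5e10)^2 = 5.4844e+09
Step 2: ln(5.4844e+09) = 22.4252
Step 3: Vbi = 0.02585 * 22.4252 = 0.58 V

0.58


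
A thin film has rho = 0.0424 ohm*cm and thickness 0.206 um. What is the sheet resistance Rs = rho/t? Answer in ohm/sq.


Step 1: Convert thickness to cm: t = 0.206 um = 2.0600e-05 cm
Step 2: Rs = rho / t = 0.0424 / 2.0600e-05
Step 3: Rs = 2058.3 ohm/sq

2058.3


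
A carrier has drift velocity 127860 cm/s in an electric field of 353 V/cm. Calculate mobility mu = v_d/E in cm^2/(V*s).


Step 1: mu = v_d / E
Step 2: mu = 127860 / 353
Step 3: mu = 362.21 cm^2/(V*s)

362.21


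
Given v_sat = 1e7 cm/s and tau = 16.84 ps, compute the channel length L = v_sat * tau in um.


Step 1: tau in seconds = 16.84 ps * 1e-12 = 1.6840e-11 s
Step 2: L = v_sat * tau = 1e7 * 1.6840e-11 = 1.6840e-04 cm
Step 3: L in um = 1.6840e-04 * 1e4 = 1.684 um

1.684


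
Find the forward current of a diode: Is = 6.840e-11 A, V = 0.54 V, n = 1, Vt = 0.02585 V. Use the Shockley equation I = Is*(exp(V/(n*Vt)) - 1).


Step 1: V/(n*Vt) = 0.54/(1*0.02585) = 20.8897
Step 2: exp(20.8897) = 1.1811e+09
Step 3: I = 6.840e-11 * (1.1811e+09 - 1) = 8.08e-02 A

8.08e-02


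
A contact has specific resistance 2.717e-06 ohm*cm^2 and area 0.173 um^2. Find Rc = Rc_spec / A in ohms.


Step 1: Convert area to cm^2: 0.173 um^2 = 1.7300e-09 cm^2
Step 2: Rc = Rc_spec / A = 2.717e-06 / 1.7300e-09
Step 3: Rc = 1.57e+03 ohms

1.57e+03


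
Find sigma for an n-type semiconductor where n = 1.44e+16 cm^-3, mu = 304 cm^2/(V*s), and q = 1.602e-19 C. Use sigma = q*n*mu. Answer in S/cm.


Step 1: sigma = q * n * mu
Step 2: sigma = 1.602e-19 * 1.44e+16 * 304
Step 3: sigma = 7.013e-01 S/cm

7.013e-01


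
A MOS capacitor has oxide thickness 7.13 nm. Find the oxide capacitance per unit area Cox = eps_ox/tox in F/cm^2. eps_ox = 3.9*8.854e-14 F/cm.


Step 1: eps_ox = 3.9 * 8.854e-14 = 3.45306e-13 F/cm
Step 2: tox in cm = 7.13 nm * 1e-7 = 7.1300e-07 cm
Step 3: Cox = 3.45306e-13 / 7.1300e-07 = 4.84e-07 F/cm^2

4.84e-07


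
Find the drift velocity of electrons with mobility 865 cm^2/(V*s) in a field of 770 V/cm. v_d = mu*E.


Step 1: v_d = mu * E
Step 2: v_d = 865 * 770 = 666050
Step 3: v_d = 6.66e+05 cm/s

6.66e+05


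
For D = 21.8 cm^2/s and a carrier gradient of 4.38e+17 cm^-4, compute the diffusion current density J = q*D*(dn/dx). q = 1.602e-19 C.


Step 1: J = q * D * (dn/dx)
Step 2: J = 1.602e-19 * 21.8 * 4.38e+17
Step 3: J = 1.53e+00 A/cm^2

1.53e+00
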